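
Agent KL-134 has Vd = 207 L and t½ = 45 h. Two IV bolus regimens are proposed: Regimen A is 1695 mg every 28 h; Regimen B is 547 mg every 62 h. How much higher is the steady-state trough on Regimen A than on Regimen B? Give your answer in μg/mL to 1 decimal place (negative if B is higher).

13.5 μg/mL

Regimen A: f = (1/2)^(28/45) ≈ 0.6497; Cmin,ss = (1695/207)·f/(1−f) ≈ 15.187 μg/mL.
Regimen B: f = (1/2)^(62/45) ≈ 0.3848; Cmin,ss = (547/207)·f/(1−f) ≈ 1.653 μg/mL.
Difference ≈ 15.187 − 1.653 ≈ 13.534 μg/mL.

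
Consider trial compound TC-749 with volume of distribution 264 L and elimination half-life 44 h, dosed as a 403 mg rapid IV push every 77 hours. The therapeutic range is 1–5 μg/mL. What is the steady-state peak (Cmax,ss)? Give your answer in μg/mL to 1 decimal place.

Over one 77-h interval, 77/44 ≈ 1.75 half-lives elapse, leaving f ≈ 0.2973 of each dose.
Accumulation ratio R = 1/(1 − f) ≈ 1/0.7027 ≈ 1.4231.
Single-dose peak C₀ = D/Vd = 403/264 ≈ 1.527 μg/mL.
Steady-state peak Cmax,ss = C₀·R ≈ 1.527 × 1.4231 ≈ 2.173 μg/mL.
Peak 2.2 μg/mL vs MTC 5 μg/mL: below toxic threshold.

2.2 μg/mL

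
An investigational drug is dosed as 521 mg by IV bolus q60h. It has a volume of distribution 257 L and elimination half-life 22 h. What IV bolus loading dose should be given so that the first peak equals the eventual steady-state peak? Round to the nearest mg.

614 mg

f = (1/2)^(60/22) ≈ 0.151011; accumulation ratio R = 1/(1−f) ≈ 1.17787.
Loading dose to hit Cmax,ss on first dose: D_load = D_maint·R ≈ 521 × 1.17787 ≈ 613.67 mg.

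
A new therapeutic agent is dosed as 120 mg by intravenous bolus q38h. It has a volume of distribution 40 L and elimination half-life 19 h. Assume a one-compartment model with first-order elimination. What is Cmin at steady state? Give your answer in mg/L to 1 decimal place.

τ = 38 h = 2 half-lives, so f = (1/2)^2 = 0.25.
At steady state, R = 1/(1 − 0.25) = 4/3.
Single-dose peak C₀ = D/Vd = 120/40 = 3 mg/L.
Steady-state peak Cmax,ss = C₀·R = 3 × 4/3 ≈ 4.000 mg/L.
Steady-state trough Cmin,ss = Cmax,ss·f ≈ 4.000 × 0.25 ≈ 1.000 mg/L.

1.0 mg/L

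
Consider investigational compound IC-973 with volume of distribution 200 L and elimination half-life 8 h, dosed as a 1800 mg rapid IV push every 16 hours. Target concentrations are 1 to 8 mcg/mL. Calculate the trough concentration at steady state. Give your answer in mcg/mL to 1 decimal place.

The dosing interval is 2 half-lives, so f = 2^(−2) = 0.25.
At steady state, R = 1/(1 − 0.25) = 4/3.
Single-dose peak C₀ = D/Vd = 1800/200 = 9 mcg/mL.
Steady-state peak Cmax,ss = C₀·R = 9 × 4/3 ≈ 12.000 mcg/mL.
Steady-state trough Cmin,ss = Cmax,ss·f ≈ 12.000 × 0.25 ≈ 3.000 mcg/mL.
Trough 3.0 mcg/mL vs MEC 1 mcg/mL: adequate.

3.0 mcg/mL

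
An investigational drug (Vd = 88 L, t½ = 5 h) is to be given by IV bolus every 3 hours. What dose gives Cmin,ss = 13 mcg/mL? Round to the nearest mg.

τ/t½ = 3/5 ≈ 0.6, so f = (1/2)^(3/5) ≈ 0.659754.
Cmin,ss = (D/Vd)·f/(1−f), so D = Cmin,ss·Vd·(1−f)/f.
D = 13 × 88 × (1−f)/f ≈ 13 × 88 × 0.51572 ≈ 589.98 mg.

590 mg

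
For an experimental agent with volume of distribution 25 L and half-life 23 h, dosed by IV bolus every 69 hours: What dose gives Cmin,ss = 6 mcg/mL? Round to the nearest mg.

τ/t½ = 69/23 ≈ 3, so f = (1/2)^(69/23) ≈ 0.125000.
Cmin,ss = (D/Vd)·f/(1−f), so D = Cmin,ss·Vd·(1−f)/f.
D = 6 × 25 × (1−f)/f ≈ 6 × 25 × 7.00000 ≈ 1050.00 mg.

1050 mg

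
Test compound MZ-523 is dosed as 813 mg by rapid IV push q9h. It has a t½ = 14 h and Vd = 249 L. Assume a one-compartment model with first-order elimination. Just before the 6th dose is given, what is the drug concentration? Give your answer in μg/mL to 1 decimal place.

5.2 μg/mL

f = (1/2)^(τ/t½) = (1/2)^(9/14) ≈ 0.6404.
C₀ = D/Vd = 813/249 ≈ 3.265 μg/mL.
Before the 6th dose, 5 doses have been given. Superposition: Cmin = C₀·(f + f² + … + f^5).
≈ 3.265 × (0.6404 + 0.4101 + 0.2626 + 0.1682 + 0.1077) ≈ 3.265 × 1.5890 ≈ 5.188 μg/mL.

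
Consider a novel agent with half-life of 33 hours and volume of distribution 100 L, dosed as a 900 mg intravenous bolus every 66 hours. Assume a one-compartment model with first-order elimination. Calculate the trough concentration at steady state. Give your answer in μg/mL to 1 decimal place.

The dosing interval is 2 half-lives, so f = 2^(−2) = 0.25.
Accumulation ratio R = 1/(1 − f) = 1/0.75 = 4/3.
Single-dose peak C₀ = D/Vd = 900/100 = 9 μg/mL.
Steady-state peak Cmax,ss = C₀·R = 9 × 4/3 ≈ 12.000 μg/mL.
Steady-state trough Cmin,ss = Cmax,ss·f ≈ 12.000 × 0.25 ≈ 3.000 μg/mL.

3.0 μg/mL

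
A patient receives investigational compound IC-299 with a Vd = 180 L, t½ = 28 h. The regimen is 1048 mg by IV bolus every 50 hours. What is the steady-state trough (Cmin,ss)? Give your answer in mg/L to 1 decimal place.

τ/t½ = 50/28 ≈ 1.7857, so fraction remaining f = (1/2)^(50/28) ≈ 0.2900.
Single-dose peak C₀ = D/Vd = 1048/180 ≈ 5.822 mg/L.
Steady-state trough Cmin,ss = C₀·f/(1−f) ≈ 5.822 × 0.2900/0.7100 ≈ 2.378 mg/L.

2.4 mg/L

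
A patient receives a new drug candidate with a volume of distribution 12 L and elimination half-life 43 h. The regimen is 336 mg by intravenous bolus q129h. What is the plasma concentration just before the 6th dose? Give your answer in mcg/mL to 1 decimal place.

f = (1/2)^(τ/t½) = (1/2)^(129/43) ≈ 0.1250.
C₀ = D/Vd = 336/12 ≈ 28.000 mcg/mL.
Before the 6th dose, 5 doses have been given. Superposition: Cmin = C₀·(f + f² + … + f^5).
≈ 28.000 × (0.1250 + 0.0156 + 0.0020 + 0.0002 + 0.0000) ≈ 28.000 × 0.1428 ≈ 3.998 mcg/mL.

4.0 mcg/mL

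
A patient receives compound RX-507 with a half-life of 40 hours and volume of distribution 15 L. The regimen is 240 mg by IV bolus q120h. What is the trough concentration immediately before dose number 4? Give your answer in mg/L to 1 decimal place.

2.3 mg/L

f = (1/2)^(τ/t½) = (1/2)^(120/40) ≈ 0.1250.
C₀ = D/Vd = 240/15 ≈ 16.000 mg/L.
Before the 4th dose, 3 doses have been given. Superposition: Cmin = C₀·(f + f² + … + f^3).
≈ 16.000 × (0.1250 + 0.0156 + 0.0020) ≈ 16.000 × 0.1426 ≈ 2.282 mg/L.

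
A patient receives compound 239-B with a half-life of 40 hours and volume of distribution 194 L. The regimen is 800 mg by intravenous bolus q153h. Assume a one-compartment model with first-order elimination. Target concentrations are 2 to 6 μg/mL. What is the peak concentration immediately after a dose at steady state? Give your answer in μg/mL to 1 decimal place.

Over one 153-h interval, 153/40 ≈ 3.825 half-lives elapse, leaving f ≈ 0.0706 of each dose.
At steady state, accumulation factor R = 1/(1 − e^(−kτ)) ≈ 1.0760.
Each bolus raises the concentration by D/Vd = 800/194 ≈ 4.124 μg/mL.
Steady-state peak Cmax,ss = C₀·R ≈ 4.124 × 1.0760 ≈ 4.437 μg/mL.
Peak 4.4 μg/mL vs MTC 6 μg/mL: below toxic threshold.

4.4 μg/mL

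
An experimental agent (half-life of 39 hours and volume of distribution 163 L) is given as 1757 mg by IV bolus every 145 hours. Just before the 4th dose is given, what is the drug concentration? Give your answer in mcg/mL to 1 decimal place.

0.9 mcg/mL

f = (1/2)^(τ/t½) = (1/2)^(145/39) ≈ 0.0760.
C₀ = D/Vd = 1757/163 ≈ 10.779 mcg/mL.
Before the 4th dose, 3 doses have been given. Superposition: Cmin = C₀·(f + f² + … + f^3).
≈ 10.779 × (0.0760 + 0.0058 + 0.0004) ≈ 10.779 × 0.0822 ≈ 0.886 mcg/mL.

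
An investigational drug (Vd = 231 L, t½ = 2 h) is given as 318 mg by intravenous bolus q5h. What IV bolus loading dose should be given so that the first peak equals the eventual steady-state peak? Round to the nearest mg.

f = (1/2)^(5/2) ≈ 0.176777; accumulation ratio R = 1/(1−f) ≈ 1.21474.
Loading dose to hit Cmax,ss on first dose: D_load = D_maint·R ≈ 318 × 1.21474 ≈ 386.29 mg.

386 mg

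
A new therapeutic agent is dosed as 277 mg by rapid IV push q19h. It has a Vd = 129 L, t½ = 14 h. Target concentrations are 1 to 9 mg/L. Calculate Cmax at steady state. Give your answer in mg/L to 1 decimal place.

3.5 mg/L

τ/t½ = 19/14 ≈ 1.3571, so fraction remaining f = (1/2)^(19/14) ≈ 0.3904.
At steady state, accumulation factor R = 1/(1 − e^(−kτ)) ≈ 1.6404.
Single-dose peak C₀ = D/Vd = 277/129 ≈ 2.147 mg/L.
Steady-state peak Cmax,ss = C₀·R ≈ 2.147 × 1.6404 ≈ 3.522 mg/L.
Peak 3.5 mg/L vs MTC 9 mg/L: below toxic threshold.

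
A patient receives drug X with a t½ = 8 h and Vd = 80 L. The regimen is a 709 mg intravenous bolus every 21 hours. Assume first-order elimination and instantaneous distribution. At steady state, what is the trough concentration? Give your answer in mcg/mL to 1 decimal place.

1.7 mcg/mL

k = ln2/t½ = ln2/8 ≈ 0.086643 h⁻¹; fraction remaining f = e^(−kτ) = e^(−0.086643×21) ≈ 0.1621.
Each bolus raises the concentration by D/Vd = 709/80 ≈ 8.863 mcg/mL.
Steady-state trough Cmin,ss = C₀·f/(1−f) ≈ 8.863 × 0.1621/0.8379 ≈ 1.715 mcg/mL.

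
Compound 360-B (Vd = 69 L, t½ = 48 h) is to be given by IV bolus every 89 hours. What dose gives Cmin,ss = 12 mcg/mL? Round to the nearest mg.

2166 mg

τ/t½ = 89/48 ≈ 1.8542, so f = (1/2)^(89/48) ≈ 0.276592.
Cmin,ss = (D/Vd)·f/(1−f), so D = Cmin,ss·Vd·(1−f)/f.
D = 12 × 69 × (1−f)/f ≈ 12 × 69 × 2.61543 ≈ 2165.58 mg.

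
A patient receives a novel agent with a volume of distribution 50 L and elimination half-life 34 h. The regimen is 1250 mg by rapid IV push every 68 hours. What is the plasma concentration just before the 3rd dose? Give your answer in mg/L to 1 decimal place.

7.8 mg/L

f = (1/2)^(τ/t½) = (1/2)^(68/34) ≈ 0.2500.
C₀ = D/Vd = 1250/50 ≈ 25.000 mg/L.
Before the 3rd dose, 2 doses have been given. Superposition: Cmin = C₀·(f + f²).
≈ 25.000 × (0.2500 + 0.0625) ≈ 25.000 × 0.3125 ≈ 7.812 mg/L.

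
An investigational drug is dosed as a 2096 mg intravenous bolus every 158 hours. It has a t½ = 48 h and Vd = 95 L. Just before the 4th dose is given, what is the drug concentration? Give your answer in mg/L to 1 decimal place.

f = (1/2)^(τ/t½) = (1/2)^(158/48) ≈ 0.1021.
C₀ = D/Vd = 2096/95 ≈ 22.063 mg/L.
Before the 4th dose, 3 doses have been given. Superposition: Cmin = C₀·(f + f² + … + f^3).
≈ 22.063 × (0.1021 + 0.0104 + 0.0011) ≈ 22.063 × 0.1136 ≈ 2.506 mg/L.

2.5 mg/L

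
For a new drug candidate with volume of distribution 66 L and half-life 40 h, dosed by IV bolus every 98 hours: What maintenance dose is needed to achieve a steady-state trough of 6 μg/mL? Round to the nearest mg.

τ/t½ = 98/40 ≈ 2.45, so f = (1/2)^(98/40) ≈ 0.183011.
Cmin,ss = (D/Vd)·f/(1−f), so D = Cmin,ss·Vd·(1−f)/f.
D = 6 × 66 × (1−f)/f ≈ 6 × 66 × 4.46415 ≈ 1767.80 mg.

1768 mg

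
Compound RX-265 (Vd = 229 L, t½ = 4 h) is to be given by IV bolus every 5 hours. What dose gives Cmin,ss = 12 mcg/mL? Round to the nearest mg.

τ/t½ = 5/4 ≈ 1.25, so f = (1/2)^(5/4) ≈ 0.420448.
Cmin,ss = (D/Vd)·f/(1−f), so D = Cmin,ss·Vd·(1−f)/f.
D = 12 × 229 × (1−f)/f ≈ 12 × 229 × 1.37842 ≈ 3787.90 mg.

3788 mg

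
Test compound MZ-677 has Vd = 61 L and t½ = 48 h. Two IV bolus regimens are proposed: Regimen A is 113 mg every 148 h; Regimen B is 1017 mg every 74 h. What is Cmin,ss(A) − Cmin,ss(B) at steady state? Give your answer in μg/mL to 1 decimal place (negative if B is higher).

Regimen A: f = (1/2)^(148/48) ≈ 0.1180; Cmin,ss = (113/61)·f/(1−f) ≈ 0.248 μg/mL.
Regimen B: f = (1/2)^(74/48) ≈ 0.3435; Cmin,ss = (1017/61)·f/(1−f) ≈ 8.723 μg/mL.
Difference ≈ 0.248 − 8.723 ≈ -8.475 μg/mL.

-8.5 μg/mL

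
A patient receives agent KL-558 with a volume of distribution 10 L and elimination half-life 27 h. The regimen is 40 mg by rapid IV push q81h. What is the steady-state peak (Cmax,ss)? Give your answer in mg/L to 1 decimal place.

4.6 mg/L

τ = 81 h = 3 half-lives, so f = (1/2)^3 = 0.125.
Accumulation ratio R = 1/(1 − f) = 1/0.875 = 8/7.
Single-dose peak C₀ = D/Vd = 40/10 = 4 mg/L.
Steady-state peak Cmax,ss = C₀·R = 4 × 8/7 ≈ 4.571 mg/L.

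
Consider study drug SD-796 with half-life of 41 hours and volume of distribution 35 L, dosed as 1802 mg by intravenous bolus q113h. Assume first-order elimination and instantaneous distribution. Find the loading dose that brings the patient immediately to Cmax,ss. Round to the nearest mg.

f = (1/2)^(113/41) ≈ 0.148024; accumulation ratio R = 1/(1−f) ≈ 1.17374.
Loading dose to hit Cmax,ss on first dose: D_load = D_maint·R ≈ 1802 × 1.17374 ≈ 2115.08 mg.

2115 mg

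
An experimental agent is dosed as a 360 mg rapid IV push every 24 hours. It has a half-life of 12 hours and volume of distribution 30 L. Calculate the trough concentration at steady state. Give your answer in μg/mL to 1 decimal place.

The dosing interval is 2 half-lives, so f = 2^(−2) = 0.25.
Accumulation ratio R = 1/(1 − f) = 1/0.75 = 4/3.
Single-dose peak C₀ = D/Vd = 360/30 = 12 μg/mL.
Steady-state peak Cmax,ss = C₀·R = 12 × 4/3 ≈ 16.000 μg/mL.
Steady-state trough Cmin,ss = Cmax,ss·f ≈ 16.000 × 0.25 ≈ 4.000 μg/mL.

4.0 μg/mL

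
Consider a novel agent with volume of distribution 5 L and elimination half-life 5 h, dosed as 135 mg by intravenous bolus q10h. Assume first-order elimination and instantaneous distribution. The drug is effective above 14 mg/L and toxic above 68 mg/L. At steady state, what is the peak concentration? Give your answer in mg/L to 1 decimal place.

The dosing interval is 2 half-lives, so f = 2^(−2) = 0.25.
At steady state, R = 1/(1 − 0.25) = 4/3.
Single-dose peak C₀ = D/Vd = 135/5 = 27 mg/L.
Steady-state peak Cmax,ss = C₀·R = 27 × 4/3 ≈ 36.000 mg/L.
Peak 36.0 mg/L vs MTC 68 mg/L: below toxic threshold.

36.0 mg/L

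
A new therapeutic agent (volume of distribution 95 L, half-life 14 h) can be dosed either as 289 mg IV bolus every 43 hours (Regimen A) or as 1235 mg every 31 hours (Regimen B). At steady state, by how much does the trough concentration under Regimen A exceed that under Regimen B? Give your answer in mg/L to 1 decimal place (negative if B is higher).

Regimen A: f = (1/2)^(43/14) ≈ 0.1190; Cmin,ss = (289/95)·f/(1−f) ≈ 0.411 mg/L.
Regimen B: f = (1/2)^(31/14) ≈ 0.2155; Cmin,ss = (1235/95)·f/(1−f) ≈ 3.571 mg/L.
Difference ≈ 0.411 − 3.571 ≈ -3.160 mg/L.

-3.2 mg/L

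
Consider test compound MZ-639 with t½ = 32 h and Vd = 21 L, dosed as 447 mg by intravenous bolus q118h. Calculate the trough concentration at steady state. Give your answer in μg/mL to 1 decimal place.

Over one 118-h interval, 118/32 ≈ 3.6875 half-lives elapse, leaving f ≈ 0.0776 of each dose.
Accumulation ratio R = 1/(1 − f) ≈ 1/0.9224 ≈ 1.0841.
Single-dose peak C₀ = D/Vd = 447/21 ≈ 21.286 μg/mL.
Cmax,ss = C₀/(1 − f) ≈ 21.286/0.9224 ≈ 23.077 μg/mL.
One interval later, Cmin,ss = Cmax,ss·e^(−kτ) ≈ 23.077 × 0.0776 ≈ 1.791 μg/mL.

1.8 μg/mL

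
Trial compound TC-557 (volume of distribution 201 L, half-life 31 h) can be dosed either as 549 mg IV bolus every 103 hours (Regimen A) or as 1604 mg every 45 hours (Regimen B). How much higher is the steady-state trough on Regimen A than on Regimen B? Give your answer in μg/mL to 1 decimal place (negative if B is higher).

-4.3 μg/mL

Regimen A: f = (1/2)^(103/31) ≈ 0.1000; Cmin,ss = (549/201)·f/(1−f) ≈ 0.303 μg/mL.
Regimen B: f = (1/2)^(45/31) ≈ 0.3656; Cmin,ss = (1604/201)·f/(1−f) ≈ 4.599 μg/mL.
Difference ≈ 0.303 − 4.599 ≈ -4.296 μg/mL.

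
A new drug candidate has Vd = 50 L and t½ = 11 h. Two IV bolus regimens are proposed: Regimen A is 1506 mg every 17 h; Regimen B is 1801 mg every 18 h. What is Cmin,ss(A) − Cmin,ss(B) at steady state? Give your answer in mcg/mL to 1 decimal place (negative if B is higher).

Regimen A: f = (1/2)^(17/11) ≈ 0.3426; Cmin,ss = (1506/50)·f/(1−f) ≈ 15.697 mcg/mL.
Regimen B: f = (1/2)^(18/11) ≈ 0.3217; Cmin,ss = (1801/50)·f/(1−f) ≈ 17.083 mcg/mL.
Difference ≈ 15.697 − 17.083 ≈ -1.386 mcg/mL.

-1.4 mcg/mL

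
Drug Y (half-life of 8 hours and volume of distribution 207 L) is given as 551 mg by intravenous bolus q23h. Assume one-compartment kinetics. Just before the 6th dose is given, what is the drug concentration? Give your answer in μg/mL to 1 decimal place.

0.4 μg/mL

f = (1/2)^(τ/t½) = (1/2)^(23/8) ≈ 0.1363.
C₀ = D/Vd = 551/207 ≈ 2.662 μg/mL.
Before the 6th dose, 5 doses have been given. Superposition: Cmin = C₀·(f + f² + … + f^5).
≈ 2.662 × (0.1363 + 0.0186 + 0.0025 + 0.0003 + 0.0000) ≈ 2.662 × 0.1577 ≈ 0.420 μg/mL.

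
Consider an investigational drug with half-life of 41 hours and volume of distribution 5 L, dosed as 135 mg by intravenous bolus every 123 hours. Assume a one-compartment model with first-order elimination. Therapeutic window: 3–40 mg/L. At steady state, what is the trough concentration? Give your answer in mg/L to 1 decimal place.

The dosing interval is 3 half-lives, so f = 2^(−3) = 0.125.
Accumulation ratio R = 1/(1 − f) = 1/0.875 = 8/7.
Single-dose peak C₀ = D/Vd = 135/5 = 27 mg/L.
Steady-state peak Cmax,ss = C₀·R = 27 × 8/7 ≈ 30.857 mg/L.
Steady-state trough Cmin,ss = Cmax,ss·f ≈ 30.857 × 0.125 ≈ 3.857 mg/L.
Trough 3.9 mg/L vs MEC 3 mg/L: adequate.

3.9 mg/L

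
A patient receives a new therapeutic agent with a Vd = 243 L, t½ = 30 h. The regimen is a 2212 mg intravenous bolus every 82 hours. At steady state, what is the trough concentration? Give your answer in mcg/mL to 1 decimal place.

τ/t½ = 82/30 ≈ 2.7333, so fraction remaining f = (1/2)^(82/30) ≈ 0.1504.
Each bolus raises the concentration by D/Vd = 2212/243 ≈ 9.103 mcg/mL.
Steady-state trough Cmin,ss = C₀·f/(1−f) ≈ 9.103 × 0.1504/0.8496 ≈ 1.611 mcg/mL.

1.6 mcg/mL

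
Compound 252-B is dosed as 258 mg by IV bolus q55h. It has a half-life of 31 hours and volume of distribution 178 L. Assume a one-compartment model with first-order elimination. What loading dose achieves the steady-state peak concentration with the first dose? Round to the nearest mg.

f = (1/2)^(55/31) ≈ 0.292358; accumulation ratio R = 1/(1−f) ≈ 1.41314.
Loading dose to hit Cmax,ss on first dose: D_load = D_maint·R ≈ 258 × 1.41314 ≈ 364.59 mg.

365 mg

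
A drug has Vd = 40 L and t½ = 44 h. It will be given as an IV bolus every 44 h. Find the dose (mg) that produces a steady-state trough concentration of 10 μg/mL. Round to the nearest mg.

τ/t½ = 44/44 ≈ 1, so f = (1/2)^(44/44) ≈ 0.500000.
Cmin,ss = (D/Vd)·f/(1−f), so D = Cmin,ss·Vd·(1−f)/f.
D = 10 × 40 × (1−f)/f ≈ 10 × 40 × 1.00000 ≈ 400.00 mg.

400 mg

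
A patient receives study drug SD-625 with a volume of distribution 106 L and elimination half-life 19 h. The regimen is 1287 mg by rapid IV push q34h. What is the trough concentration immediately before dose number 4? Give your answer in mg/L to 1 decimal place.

f = (1/2)^(τ/t½) = (1/2)^(34/19) ≈ 0.2893.
C₀ = D/Vd = 1287/106 ≈ 12.142 mg/L.
Before the 4th dose, 3 doses have been given. Superposition: Cmin = C₀·(f + f² + … + f^3).
≈ 12.142 × (0.2893 + 0.0837 + 0.0242) ≈ 12.142 × 0.3972 ≈ 4.823 mg/L.

4.8 mg/L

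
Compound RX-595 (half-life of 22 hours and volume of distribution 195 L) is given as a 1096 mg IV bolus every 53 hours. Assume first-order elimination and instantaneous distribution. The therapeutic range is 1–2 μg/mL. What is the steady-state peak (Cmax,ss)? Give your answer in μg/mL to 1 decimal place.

6.9 μg/mL

τ/t½ = 53/22 ≈ 2.4091, so fraction remaining f = (1/2)^(53/22) ≈ 0.1883.
At steady state, accumulation factor R = 1/(1 − e^(−kτ)) ≈ 1.2320.
Single-dose peak C₀ = D/Vd = 1096/195 ≈ 5.621 μg/mL.
Steady-state peak Cmax,ss = C₀·R ≈ 5.621 × 1.2320 ≈ 6.925 μg/mL.
Peak 6.9 μg/mL vs MTC 2 μg/mL: exceeds toxic threshold.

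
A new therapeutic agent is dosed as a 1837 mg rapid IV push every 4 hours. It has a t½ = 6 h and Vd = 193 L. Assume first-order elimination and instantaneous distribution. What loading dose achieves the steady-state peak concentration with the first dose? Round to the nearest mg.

f = (1/2)^(4/6) ≈ 0.629961; accumulation ratio R = 1/(1−f) ≈ 2.70242.
Loading dose to hit Cmax,ss on first dose: D_load = D_maint·R ≈ 1837 × 2.70242 ≈ 4964.35 mg.

4964 mg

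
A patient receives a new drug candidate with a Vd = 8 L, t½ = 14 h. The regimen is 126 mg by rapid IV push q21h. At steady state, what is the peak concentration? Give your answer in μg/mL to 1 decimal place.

τ/t½ = 21/14 ≈ 1.5, so fraction remaining f = (1/2)^(21/14) ≈ 0.3536.
At steady state, accumulation factor R = 1/(1 − e^(−kτ)) ≈ 1.5470.
Single-dose peak C₀ = D/Vd = 126/8 ≈ 15.750 μg/mL.
Steady-state peak Cmax,ss = C₀·R ≈ 15.750 × 1.5470 ≈ 24.365 μg/mL.

24.4 μg/mL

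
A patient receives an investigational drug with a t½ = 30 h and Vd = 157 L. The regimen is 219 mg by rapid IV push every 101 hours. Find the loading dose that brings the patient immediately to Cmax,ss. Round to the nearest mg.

243 mg

f = (1/2)^(101/30) ≈ 0.096947; accumulation ratio R = 1/(1−f) ≈ 1.10735.
Loading dose to hit Cmax,ss on first dose: D_load = D_maint·R ≈ 219 × 1.10735 ≈ 242.51 mg.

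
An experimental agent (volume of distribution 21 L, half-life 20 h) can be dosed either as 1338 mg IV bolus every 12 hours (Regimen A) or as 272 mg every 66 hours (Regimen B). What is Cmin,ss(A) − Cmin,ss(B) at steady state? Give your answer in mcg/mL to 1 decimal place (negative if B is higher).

122.1 mcg/mL

Regimen A: f = (1/2)^(12/20) ≈ 0.6598; Cmin,ss = (1338/21)·f/(1−f) ≈ 123.571 mcg/mL.
Regimen B: f = (1/2)^(66/20) ≈ 0.1015; Cmin,ss = (272/21)·f/(1−f) ≈ 1.463 mcg/mL.
Difference ≈ 123.571 − 1.463 ≈ 122.108 mcg/mL.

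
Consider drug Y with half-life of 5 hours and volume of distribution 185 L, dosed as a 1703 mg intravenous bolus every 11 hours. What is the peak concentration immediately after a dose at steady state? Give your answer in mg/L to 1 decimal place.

Over one 11-h interval, 11/5 ≈ 2.2 half-lives elapse, leaving f ≈ 0.2176 of each dose.
Accumulation ratio R = 1/(1 − f) ≈ 1/0.7824 ≈ 1.2781.
Each bolus raises the concentration by D/Vd = 1703/185 ≈ 9.205 mg/L.
Steady-state peak Cmax,ss = C₀·R ≈ 9.205 × 1.2781 ≈ 11.765 mg/L.

11.8 mg/L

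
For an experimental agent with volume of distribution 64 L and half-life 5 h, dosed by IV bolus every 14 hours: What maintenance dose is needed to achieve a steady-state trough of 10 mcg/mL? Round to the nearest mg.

τ/t½ = 14/5 ≈ 2.8, so f = (1/2)^(14/5) ≈ 0.143587.
Cmin,ss = (D/Vd)·f/(1−f), so D = Cmin,ss·Vd·(1−f)/f.
D = 10 × 64 × (1−f)/f ≈ 10 × 64 × 5.96442 ≈ 3817.23 mg.

3817 mg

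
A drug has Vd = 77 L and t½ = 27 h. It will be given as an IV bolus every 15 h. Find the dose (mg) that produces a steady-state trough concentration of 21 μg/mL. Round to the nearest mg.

760 mg

τ/t½ = 15/27 ≈ 0.55556, so f = (1/2)^(15/27) ≈ 0.680395.
Cmin,ss = (D/Vd)·f/(1−f), so D = Cmin,ss·Vd·(1−f)/f.
D = 21 × 77 × (1−f)/f ≈ 21 × 77 × 0.46973 ≈ 759.55 mg.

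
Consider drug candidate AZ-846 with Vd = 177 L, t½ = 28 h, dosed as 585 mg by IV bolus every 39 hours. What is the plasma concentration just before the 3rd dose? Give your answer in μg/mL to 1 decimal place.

f = (1/2)^(τ/t½) = (1/2)^(39/28) ≈ 0.3808.
C₀ = D/Vd = 585/177 ≈ 3.305 μg/mL.
Before the 3rd dose, 2 doses have been given. Superposition: Cmin = C₀·(f + f²).
≈ 3.305 × (0.3808 + 0.1450) ≈ 3.305 × 0.5258 ≈ 1.738 μg/mL.

1.7 μg/mL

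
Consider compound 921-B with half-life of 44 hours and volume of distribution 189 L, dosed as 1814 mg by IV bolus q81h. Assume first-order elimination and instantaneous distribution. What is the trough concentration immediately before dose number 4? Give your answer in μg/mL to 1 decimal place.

3.6 μg/mL

f = (1/2)^(τ/t½) = (1/2)^(81/44) ≈ 0.2791.
C₀ = D/Vd = 1814/189 ≈ 9.598 μg/mL.
Before the 4th dose, 3 doses have been given. Superposition: Cmin = C₀·(f + f² + … + f^3).
≈ 9.598 × (0.2791 + 0.0779 + 0.0217) ≈ 9.598 × 0.3787 ≈ 3.635 μg/mL.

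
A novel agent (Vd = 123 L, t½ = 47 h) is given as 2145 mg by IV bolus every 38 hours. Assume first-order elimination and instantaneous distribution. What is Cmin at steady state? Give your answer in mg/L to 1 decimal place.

23.2 mg/L

Over one 38-h interval, 38/47 ≈ 0.80851 half-lives elapse, leaving f ≈ 0.5710 of each dose.
At steady state, accumulation factor R = 1/(1 − e^(−kτ)) ≈ 2.3310.
Each bolus raises the concentration by D/Vd = 2145/123 ≈ 17.439 mg/L.
Steady-state peak Cmax,ss = C₀·R ≈ 17.439 × 2.3310 ≈ 40.650 mg/L.
Steady-state trough Cmin,ss = Cmax,ss·f ≈ 40.650 × 0.5710 ≈ 23.211 mg/L.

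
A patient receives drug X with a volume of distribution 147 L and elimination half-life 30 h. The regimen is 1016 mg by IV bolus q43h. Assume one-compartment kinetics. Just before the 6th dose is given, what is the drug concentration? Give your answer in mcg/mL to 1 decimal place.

f = (1/2)^(τ/t½) = (1/2)^(43/30) ≈ 0.3703.
C₀ = D/Vd = 1016/147 ≈ 6.912 mcg/mL.
Before the 6th dose, 5 doses have been given. Superposition: Cmin = C₀·(f + f² + … + f^5).
≈ 6.912 × (0.3703 + 0.1371 + 0.0508 + 0.0188 + 0.0070) ≈ 6.912 × 0.5840 ≈ 4.037 mcg/mL.

4.0 mcg/mL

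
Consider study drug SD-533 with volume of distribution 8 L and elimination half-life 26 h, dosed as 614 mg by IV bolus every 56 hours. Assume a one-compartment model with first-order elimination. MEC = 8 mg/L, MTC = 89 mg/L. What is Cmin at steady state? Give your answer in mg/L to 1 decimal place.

22.2 mg/L

k = ln2/t½ = ln2/26 ≈ 0.026660 h⁻¹; fraction remaining f = e^(−kτ) = e^(−0.026660×56) ≈ 0.2247.
Single-dose peak C₀ = D/Vd = 614/8 ≈ 76.750 mg/L.
Steady-state trough Cmin,ss = C₀·f/(1−f) ≈ 76.750 × 0.2247/0.7753 ≈ 22.244 mg/L.
Trough 22.2 mg/L vs MEC 8 mg/L: adequate.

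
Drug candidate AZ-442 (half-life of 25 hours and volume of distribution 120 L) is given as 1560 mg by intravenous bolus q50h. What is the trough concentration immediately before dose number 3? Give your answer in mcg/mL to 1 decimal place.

4.1 mcg/mL

f = (1/2)^(τ/t½) = (1/2)^(50/25) ≈ 0.2500.
C₀ = D/Vd = 1560/120 ≈ 13.000 mcg/mL.
Before the 3rd dose, 2 doses have been given. Superposition: Cmin = C₀·(f + f²).
≈ 13.000 × (0.2500 + 0.0625) ≈ 13.000 × 0.3125 ≈ 4.062 mcg/mL.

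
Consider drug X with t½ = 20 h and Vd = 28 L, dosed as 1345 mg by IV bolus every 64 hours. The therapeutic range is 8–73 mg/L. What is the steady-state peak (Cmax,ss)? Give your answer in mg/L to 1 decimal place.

τ/t½ = 64/20 ≈ 3.2, so fraction remaining f = (1/2)^(64/20) ≈ 0.1088.
At steady state, accumulation factor R = 1/(1 − e^(−kτ)) ≈ 1.1221.
Single-dose peak C₀ = D/Vd = 1345/28 ≈ 48.036 mg/L.
Steady-state peak Cmax,ss = C₀·R ≈ 48.036 × 1.1221 ≈ 53.901 mg/L.
Peak 53.9 mg/L vs MTC 73 mg/L: below toxic threshold.

53.9 mg/L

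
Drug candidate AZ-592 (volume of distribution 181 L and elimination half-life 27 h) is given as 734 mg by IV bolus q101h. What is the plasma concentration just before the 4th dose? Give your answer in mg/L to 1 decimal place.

0.3 mg/L

f = (1/2)^(τ/t½) = (1/2)^(101/27) ≈ 0.0748.
C₀ = D/Vd = 734/181 ≈ 4.055 mg/L.
Before the 4th dose, 3 doses have been given. Superposition: Cmin = C₀·(f + f² + … + f^3).
≈ 4.055 × (0.0748 + 0.0056 + 0.0004) ≈ 4.055 × 0.0808 ≈ 0.328 mg/L.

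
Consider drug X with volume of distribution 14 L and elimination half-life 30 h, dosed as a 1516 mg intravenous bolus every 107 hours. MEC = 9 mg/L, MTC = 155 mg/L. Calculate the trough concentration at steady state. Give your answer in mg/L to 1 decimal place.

10.0 mg/L

Over one 107-h interval, 107/30 ≈ 3.5667 half-lives elapse, leaving f ≈ 0.0844 of each dose.
At steady state, accumulation factor R = 1/(1 − e^(−kτ)) ≈ 1.0922.
Each bolus raises the concentration by D/Vd = 1516/14 ≈ 108.286 mg/L.
Cmax,ss = C₀/(1 − f) ≈ 108.286/0.9156 ≈ 118.268 mg/L.
One interval later, Cmin,ss = Cmax,ss·e^(−kτ) ≈ 118.268 × 0.0844 ≈ 9.982 mg/L.
Trough 10.0 mg/L vs MEC 9 mg/L: adequate.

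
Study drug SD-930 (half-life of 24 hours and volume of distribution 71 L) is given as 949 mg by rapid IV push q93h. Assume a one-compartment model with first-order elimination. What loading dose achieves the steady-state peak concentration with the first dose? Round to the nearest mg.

f = (1/2)^(93/24) ≈ 0.068157; accumulation ratio R = 1/(1−f) ≈ 1.07314.
Loading dose to hit Cmax,ss on first dose: D_load = D_maint·R ≈ 949 × 1.07314 ≈ 1018.41 mg.

1018 mg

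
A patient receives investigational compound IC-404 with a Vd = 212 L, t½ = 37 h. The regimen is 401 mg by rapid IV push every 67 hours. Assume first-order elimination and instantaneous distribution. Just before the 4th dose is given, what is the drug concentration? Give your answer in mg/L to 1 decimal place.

f = (1/2)^(τ/t½) = (1/2)^(67/37) ≈ 0.2850.
C₀ = D/Vd = 401/212 ≈ 1.892 mg/L.
Before the 4th dose, 3 doses have been given. Superposition: Cmin = C₀·(f + f² + … + f^3).
≈ 1.892 × (0.2850 + 0.0812 + 0.0231) ≈ 1.892 × 0.3893 ≈ 0.737 mg/L.

0.7 mg/L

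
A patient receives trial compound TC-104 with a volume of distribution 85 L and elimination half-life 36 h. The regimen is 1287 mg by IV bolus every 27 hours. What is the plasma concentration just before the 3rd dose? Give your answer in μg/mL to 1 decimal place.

14.4 μg/mL

f = (1/2)^(τ/t½) = (1/2)^(27/36) ≈ 0.5946.
C₀ = D/Vd = 1287/85 ≈ 15.141 μg/mL.
Before the 3rd dose, 2 doses have been given. Superposition: Cmin = C₀·(f + f²).
≈ 15.141 × (0.5946 + 0.3535) ≈ 15.141 × 0.9481 ≈ 14.355 μg/mL.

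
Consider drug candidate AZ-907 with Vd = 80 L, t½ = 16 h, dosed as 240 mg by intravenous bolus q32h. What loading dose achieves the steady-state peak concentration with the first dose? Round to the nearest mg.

f = (1/2)^(32/16) ≈ 0.250000; accumulation ratio R = 1/(1−f) ≈ 1.33333.
Loading dose to hit Cmax,ss on first dose: D_load = D_maint·R ≈ 240 × 1.33333 ≈ 320.00 mg.

320 mg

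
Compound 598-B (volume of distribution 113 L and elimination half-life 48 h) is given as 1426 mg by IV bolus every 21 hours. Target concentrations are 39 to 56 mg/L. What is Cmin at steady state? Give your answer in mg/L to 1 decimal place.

35.6 mg/L

τ/t½ = 21/48 ≈ 0.4375, so fraction remaining f = (1/2)^(21/48) ≈ 0.7384.
Accumulation ratio R = 1/(1 − f) ≈ 1/0.2616 ≈ 3.8226.
Single-dose peak C₀ = D/Vd = 1426/113 ≈ 12.619 mg/L.
Cmax,ss = C₀/(1 − f) ≈ 12.619/0.2616 ≈ 48.238 mg/L.
Steady-state trough Cmin,ss = Cmax,ss·f ≈ 48.238 × 0.7384 ≈ 35.619 mg/L.
Trough 35.6 mg/L vs MEC 39 mg/L: subtherapeutic.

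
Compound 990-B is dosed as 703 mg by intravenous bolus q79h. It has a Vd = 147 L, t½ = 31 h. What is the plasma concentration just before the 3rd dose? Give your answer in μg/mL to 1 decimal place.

f = (1/2)^(τ/t½) = (1/2)^(79/31) ≈ 0.1709.
C₀ = D/Vd = 703/147 ≈ 4.782 μg/mL.
Before the 3rd dose, 2 doses have been given. Superposition: Cmin = C₀·(f + f²).
≈ 4.782 × (0.1709 + 0.0292) ≈ 4.782 × 0.2001 ≈ 0.957 μg/mL.

1.0 μg/mL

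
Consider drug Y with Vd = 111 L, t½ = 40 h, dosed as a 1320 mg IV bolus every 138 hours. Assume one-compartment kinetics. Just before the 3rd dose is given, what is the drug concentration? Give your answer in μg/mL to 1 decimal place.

1.2 μg/mL

f = (1/2)^(τ/t½) = (1/2)^(138/40) ≈ 0.0915.
C₀ = D/Vd = 1320/111 ≈ 11.892 μg/mL.
Before the 3rd dose, 2 doses have been given. Superposition: Cmin = C₀·(f + f²).
≈ 11.892 × (0.0915 + 0.0084) ≈ 11.892 × 0.0999 ≈ 1.188 μg/mL.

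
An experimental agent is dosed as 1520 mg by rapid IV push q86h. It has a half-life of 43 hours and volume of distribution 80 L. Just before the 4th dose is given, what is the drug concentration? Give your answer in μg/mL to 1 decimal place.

f = (1/2)^(τ/t½) = (1/2)^(86/43) ≈ 0.2500.
C₀ = D/Vd = 1520/80 ≈ 19.000 μg/mL.
Before the 4th dose, 3 doses have been given. Superposition: Cmin = C₀·(f + f² + … + f^3).
≈ 19.000 × (0.2500 + 0.0625 + 0.0156) ≈ 19.000 × 0.3281 ≈ 6.234 μg/mL.

6.2 μg/mL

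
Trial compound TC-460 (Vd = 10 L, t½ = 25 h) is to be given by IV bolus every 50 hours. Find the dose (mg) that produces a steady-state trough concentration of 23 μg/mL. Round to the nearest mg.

690 mg

τ/t½ = 50/25 ≈ 2, so f = (1/2)^(50/25) ≈ 0.250000.
Cmin,ss = (D/Vd)·f/(1−f), so D = Cmin,ss·Vd·(1−f)/f.
D = 23 × 10 × (1−f)/f ≈ 23 × 10 × 3.00000 ≈ 690.00 mg.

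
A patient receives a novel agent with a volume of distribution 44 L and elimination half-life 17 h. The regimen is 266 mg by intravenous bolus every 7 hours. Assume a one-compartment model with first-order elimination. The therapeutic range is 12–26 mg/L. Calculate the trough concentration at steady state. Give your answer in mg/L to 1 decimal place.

18.3 mg/L

τ/t½ = 7/17 ≈ 0.41176, so fraction remaining f = (1/2)^(7/17) ≈ 0.7517.
At steady state, accumulation factor R = 1/(1 − e^(−kτ)) ≈ 4.0274.
Each bolus raises the concentration by D/Vd = 266/44 ≈ 6.045 mg/L.
Steady-state peak Cmax,ss = C₀·R ≈ 6.045 × 4.0274 ≈ 24.346 mg/L.
One interval later, Cmin,ss = Cmax,ss·e^(−kτ) ≈ 24.346 × 0.7517 ≈ 18.301 mg/L.
Trough 18.3 mg/L vs MEC 12 mg/L: adequate.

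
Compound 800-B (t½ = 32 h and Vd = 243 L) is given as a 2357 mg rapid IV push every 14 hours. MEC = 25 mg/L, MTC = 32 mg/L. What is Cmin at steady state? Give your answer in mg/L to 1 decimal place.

27.4 mg/L

Over one 14-h interval, 14/32 ≈ 0.4375 half-lives elapse, leaving f ≈ 0.7384 of each dose.
At steady state, accumulation factor R = 1/(1 − e^(−kτ)) ≈ 3.8226.
Each bolus raises the concentration by D/Vd = 2357/243 ≈ 9.700 mg/L.
Steady-state peak Cmax,ss = C₀·R ≈ 9.700 × 3.8226 ≈ 37.079 mg/L.
One interval later, Cmin,ss = Cmax,ss·e^(−kτ) ≈ 37.079 × 0.7384 ≈ 27.379 mg/L.
Trough 27.4 mg/L vs MEC 25 mg/L: adequate.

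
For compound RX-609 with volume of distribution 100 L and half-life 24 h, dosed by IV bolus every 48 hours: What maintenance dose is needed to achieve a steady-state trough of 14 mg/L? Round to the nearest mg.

4200 mg

τ/t½ = 48/24 ≈ 2, so f = (1/2)^(48/24) ≈ 0.250000.
Cmin,ss = (D/Vd)·f/(1−f), so D = Cmin,ss·Vd·(1−f)/f.
D = 14 × 100 × (1−f)/f ≈ 14 × 100 × 3.00000 ≈ 4200.00 mg.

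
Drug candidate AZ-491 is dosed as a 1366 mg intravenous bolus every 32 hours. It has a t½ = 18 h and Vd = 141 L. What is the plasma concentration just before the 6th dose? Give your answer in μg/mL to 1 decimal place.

f = (1/2)^(τ/t½) = (1/2)^(32/18) ≈ 0.2916.
C₀ = D/Vd = 1366/141 ≈ 9.688 μg/mL.
Before the 6th dose, 5 doses have been given. Superposition: Cmin = C₀·(f + f² + … + f^5).
≈ 9.688 × (0.2916 + 0.0850 + 0.0248 + 0.0072 + 0.0021) ≈ 9.688 × 0.4107 ≈ 3.979 μg/mL.

4.0 μg/mL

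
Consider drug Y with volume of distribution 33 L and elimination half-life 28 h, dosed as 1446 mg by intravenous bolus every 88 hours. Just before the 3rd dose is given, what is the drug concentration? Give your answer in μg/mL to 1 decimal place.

f = (1/2)^(τ/t½) = (1/2)^(88/28) ≈ 0.1132.
C₀ = D/Vd = 1446/33 ≈ 43.818 μg/mL.
Before the 3rd dose, 2 doses have been given. Superposition: Cmin = C₀·(f + f²).
≈ 43.818 × (0.1132 + 0.0128) ≈ 43.818 × 0.1260 ≈ 5.521 μg/mL.

5.5 μg/mL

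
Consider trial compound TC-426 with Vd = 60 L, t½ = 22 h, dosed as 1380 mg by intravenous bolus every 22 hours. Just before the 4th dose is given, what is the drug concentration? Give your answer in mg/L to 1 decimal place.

f = (1/2)^(τ/t½) = (1/2)^(22/22) ≈ 0.5000.
C₀ = D/Vd = 1380/60 ≈ 23.000 mg/L.
Before the 4th dose, 3 doses have been given. Superposition: Cmin = C₀·(f + f² + … + f^3).
≈ 23.000 × (0.5000 + 0.2500 + 0.1250) ≈ 23.000 × 0.8750 ≈ 20.125 mg/L.

20.1 mg/L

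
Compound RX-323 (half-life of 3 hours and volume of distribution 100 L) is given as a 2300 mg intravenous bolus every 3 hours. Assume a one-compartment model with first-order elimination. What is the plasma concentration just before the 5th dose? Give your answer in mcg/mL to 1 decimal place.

21.6 mcg/mL

f = (1/2)^(τ/t½) = (1/2)^(3/3) ≈ 0.5000.
C₀ = D/Vd = 2300/100 ≈ 23.000 mcg/mL.
Before the 5th dose, 4 doses have been given. Superposition: Cmin = C₀·(f + f² + … + f^4).
≈ 23.000 × (0.5000 + 0.2500 + 0.1250 + 0.0625) ≈ 23.000 × 0.9375 ≈ 21.562 mcg/mL.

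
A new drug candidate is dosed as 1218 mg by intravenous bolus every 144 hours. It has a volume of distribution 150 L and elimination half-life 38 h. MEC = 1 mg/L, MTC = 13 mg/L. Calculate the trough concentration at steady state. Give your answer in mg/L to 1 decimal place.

τ/t½ = 144/38 ≈ 3.7895, so fraction remaining f = (1/2)^(144/38) ≈ 0.0723.
Single-dose peak C₀ = D/Vd = 1218/150 ≈ 8.120 mg/L.
Steady-state trough Cmin,ss = C₀·f/(1−f) ≈ 8.120 × 0.0723/0.9277 ≈ 0.633 mg/L.
Trough 0.6 mg/L vs MEC 1 mg/L: subtherapeutic.

0.6 mg/L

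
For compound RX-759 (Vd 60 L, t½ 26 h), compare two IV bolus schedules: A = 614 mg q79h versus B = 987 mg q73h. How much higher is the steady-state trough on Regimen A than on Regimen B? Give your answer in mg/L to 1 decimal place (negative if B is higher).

-1.3 mg/L

Regimen A: f = (1/2)^(79/26) ≈ 0.1217; Cmin,ss = (614/60)·f/(1−f) ≈ 1.418 mg/L.
Regimen B: f = (1/2)^(73/26) ≈ 0.1428; Cmin,ss = (987/60)·f/(1−f) ≈ 2.740 mg/L.
Difference ≈ 1.418 − 2.740 ≈ -1.322 mg/L.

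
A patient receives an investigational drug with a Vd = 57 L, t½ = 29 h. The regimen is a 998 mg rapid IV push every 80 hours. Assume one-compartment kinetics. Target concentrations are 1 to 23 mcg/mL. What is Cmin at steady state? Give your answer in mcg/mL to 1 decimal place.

τ/t½ = 80/29 ≈ 2.7586, so fraction remaining f = (1/2)^(80/29) ≈ 0.1478.
Accumulation ratio R = 1/(1 − f) ≈ 1/0.8522 ≈ 1.1734.
Each bolus raises the concentration by D/Vd = 998/57 ≈ 17.509 mcg/mL.
Cmax,ss = C₀/(1 − f) ≈ 17.509/0.8522 ≈ 20.546 mcg/mL.
Steady-state trough Cmin,ss = Cmax,ss·f ≈ 20.546 × 0.1478 ≈ 3.037 mcg/mL.
Trough 3.0 mcg/mL vs MEC 1 mcg/mL: adequate.

3.0 mcg/mL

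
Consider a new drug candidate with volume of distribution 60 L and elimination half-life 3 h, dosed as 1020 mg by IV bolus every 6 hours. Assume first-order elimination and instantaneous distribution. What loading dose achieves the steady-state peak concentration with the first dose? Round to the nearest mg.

1360 mg

f = (1/2)^(6/3) ≈ 0.250000; accumulation ratio R = 1/(1−f) ≈ 1.33333.
Loading dose to hit Cmax,ss on first dose: D_load = D_maint·R ≈ 1020 × 1.33333 ≈ 1360.00 mg.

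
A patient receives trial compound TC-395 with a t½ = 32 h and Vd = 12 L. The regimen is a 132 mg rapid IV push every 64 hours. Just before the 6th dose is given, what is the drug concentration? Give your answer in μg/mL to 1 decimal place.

3.7 μg/mL

f = (1/2)^(τ/t½) = (1/2)^(64/32) ≈ 0.2500.
C₀ = D/Vd = 132/12 ≈ 11.000 μg/mL.
Before the 6th dose, 5 doses have been given. Superposition: Cmin = C₀·(f + f² + … + f^5).
≈ 11.000 × (0.2500 + 0.0625 + 0.0156 + 0.0039 + 0.0010) ≈ 11.000 × 0.3330 ≈ 3.663 μg/mL.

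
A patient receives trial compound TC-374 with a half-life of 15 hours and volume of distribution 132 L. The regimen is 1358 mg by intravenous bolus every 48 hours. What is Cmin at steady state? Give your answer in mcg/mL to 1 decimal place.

k = ln2/t½ = ln2/15 ≈ 0.046210 h⁻¹; fraction remaining f = e^(−kτ) = e^(−0.046210×48) ≈ 0.1088.
At steady state, accumulation factor R = 1/(1 − e^(−kτ)) ≈ 1.1221.
Each bolus raises the concentration by D/Vd = 1358/132 ≈ 10.288 mcg/mL.
Cmax,ss = C₀/(1 − f) ≈ 10.288/0.8912 ≈ 11.544 mcg/mL.
One interval later, Cmin,ss = Cmax,ss·e^(−kτ) ≈ 11.544 × 0.1088 ≈ 1.256 mcg/mL.

1.3 mcg/mL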